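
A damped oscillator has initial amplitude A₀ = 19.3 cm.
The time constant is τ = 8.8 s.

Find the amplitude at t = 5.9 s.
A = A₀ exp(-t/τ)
A = A₀ exp(−t/τ) = 19.3×exp(−5.9/8.8) = 9.871 cm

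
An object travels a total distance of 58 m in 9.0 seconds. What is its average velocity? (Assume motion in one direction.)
v_avg = Δd / Δt = 58 / 9.0 = 6.44 m/s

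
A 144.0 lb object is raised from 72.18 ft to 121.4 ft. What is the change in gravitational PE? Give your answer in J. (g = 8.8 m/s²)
ΔPE = mg(h₂ − h₁) = 65.32 kg × 8.8 m/s² × (37 − 22) m = 8623 J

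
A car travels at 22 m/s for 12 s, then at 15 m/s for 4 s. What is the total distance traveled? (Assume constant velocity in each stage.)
d₁ = v₁t₁ = 22 × 12 = 264 m
d₂ = v₂t₂ = 15 × 4 = 60 m
d_total = 264 + 60 = 324 m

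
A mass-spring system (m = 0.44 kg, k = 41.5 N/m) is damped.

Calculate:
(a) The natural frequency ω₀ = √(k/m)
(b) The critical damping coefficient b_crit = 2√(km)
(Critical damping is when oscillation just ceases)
ω₀ = √(k/m) = √(41.5/0.44) = 9.712 rad/s
b_crit = 2√(km) = 2√(41.5×0.44) = 8.546 kg/s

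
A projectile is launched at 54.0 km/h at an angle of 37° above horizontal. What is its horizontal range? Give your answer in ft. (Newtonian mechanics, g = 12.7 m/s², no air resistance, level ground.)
R = v₀² sin(2θ) / g (with unit conversion) = 55.87 ft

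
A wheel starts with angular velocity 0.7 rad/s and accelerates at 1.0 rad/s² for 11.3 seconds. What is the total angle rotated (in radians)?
θ = ω₀t + ½αt² = 0.7×11.3 + ½×1.0×11.3² = 71.76 rad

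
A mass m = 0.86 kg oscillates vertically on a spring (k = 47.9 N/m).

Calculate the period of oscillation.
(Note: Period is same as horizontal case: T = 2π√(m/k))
T = 2π√(m/k) = 2π√(0.86/47.9) = 0.8419 s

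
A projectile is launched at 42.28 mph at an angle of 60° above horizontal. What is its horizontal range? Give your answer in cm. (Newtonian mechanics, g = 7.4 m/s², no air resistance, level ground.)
R = v₀² sin(2θ) / g (with unit conversion) = 4181.0 cm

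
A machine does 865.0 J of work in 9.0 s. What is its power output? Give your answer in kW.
P = W/t = 865 J / 9 s = 96.11 W = 0.09611 kW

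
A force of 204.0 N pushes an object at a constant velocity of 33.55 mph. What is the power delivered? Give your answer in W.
P = Fv = 204 N × 15 m/s = 3060 W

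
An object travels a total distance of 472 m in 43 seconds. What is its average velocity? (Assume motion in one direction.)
v_avg = Δd / Δt = 472 / 43 = 10.98 m/s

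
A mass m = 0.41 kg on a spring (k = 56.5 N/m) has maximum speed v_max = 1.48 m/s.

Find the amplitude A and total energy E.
½mv²_max = ½kA² → A = v_max√(m/k) = 1.48×√(0.41/56.5) = 0.1261 m = 12.61 cm
E = ½mv²_max = ½×0.41×1.48² = 0.449 J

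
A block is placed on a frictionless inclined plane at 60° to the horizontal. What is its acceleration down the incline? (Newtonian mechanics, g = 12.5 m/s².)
a = g sin(θ) = 12.5 × sin(60°) = 12.5 × 0.866 = 10.83 m/s²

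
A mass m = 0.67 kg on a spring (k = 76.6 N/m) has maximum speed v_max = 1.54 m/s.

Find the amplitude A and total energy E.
½mv²_max = ½kA² → A = v_max√(m/k) = 1.54×√(0.67/76.6) = 0.144 m = 14.4 cm
E = ½mv²_max = ½×0.67×1.54² = 0.7945 J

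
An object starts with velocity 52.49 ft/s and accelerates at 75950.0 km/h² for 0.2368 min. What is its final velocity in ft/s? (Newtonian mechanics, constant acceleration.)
v = v₀ + at (with unit conversion) = 325.7 ft/s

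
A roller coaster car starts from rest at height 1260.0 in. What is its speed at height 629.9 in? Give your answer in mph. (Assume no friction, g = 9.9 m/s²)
mgh₁ = ½mv₂² + mgh₂ → v₂ = √(2g(h₁−h₂)) = √(2×9.9×(32−16)) = 17.8 m/s = 39.82 mph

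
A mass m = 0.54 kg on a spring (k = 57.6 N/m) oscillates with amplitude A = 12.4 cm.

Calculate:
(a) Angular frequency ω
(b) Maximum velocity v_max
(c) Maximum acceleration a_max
ω = √(k/m) = √(57.6/0.54) = 10.33 rad/s
v_max = ωA = 10.33×0.124 = 1.281 m/s
a_max = ω²A = 10.33²×0.124 = 13.23 m/s²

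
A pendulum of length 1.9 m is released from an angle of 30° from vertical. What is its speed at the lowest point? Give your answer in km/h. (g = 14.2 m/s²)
h = L(1 − cosθ) = 1.9×(1 − cos30°) = 0.2546 m
v = √(2gh) = √(2×14.2×0.2546) = 2.689 m/s = 9.679 km/h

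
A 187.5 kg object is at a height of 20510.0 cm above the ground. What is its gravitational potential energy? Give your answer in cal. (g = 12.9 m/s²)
PE = mgh = 187.5 kg × 12.9 m/s² × 205.1 m = 4.961e+05 J = 118600.0 cal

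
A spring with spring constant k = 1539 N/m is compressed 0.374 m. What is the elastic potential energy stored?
PE = ½kx² = ½×1539×0.374² = 107.6 J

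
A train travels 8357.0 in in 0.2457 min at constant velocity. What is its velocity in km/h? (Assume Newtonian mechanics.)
v = d/t (with unit conversion) = 51.84 km/h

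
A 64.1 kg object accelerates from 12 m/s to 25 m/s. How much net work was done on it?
W_net = ΔKE = ½m(v₂² − v₁²) = ½×64.1×(25² − 12²) = 15416.05 J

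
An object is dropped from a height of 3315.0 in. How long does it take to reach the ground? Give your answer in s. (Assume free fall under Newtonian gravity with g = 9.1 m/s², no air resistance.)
t = √(2h/g) (with unit conversion) = 4.302 s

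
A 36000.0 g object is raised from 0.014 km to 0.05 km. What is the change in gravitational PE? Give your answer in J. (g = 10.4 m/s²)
ΔPE = mg(h₂ − h₁) = 36 kg × 10.4 m/s² × (50 − 14) m = 1.348e+04 J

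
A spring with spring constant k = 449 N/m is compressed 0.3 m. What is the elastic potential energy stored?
PE = ½kx² = ½×449×0.3² = 20.2 J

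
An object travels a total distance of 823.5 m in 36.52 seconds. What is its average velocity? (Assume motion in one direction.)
v_avg = Δd / Δt = 823.5 / 36.52 = 22.55 m/s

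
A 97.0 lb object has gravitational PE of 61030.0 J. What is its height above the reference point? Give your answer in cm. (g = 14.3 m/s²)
PE = mgh → h = PE/(mg) = 6.103e+04 J / (44 kg × 14.3 m/s²) = 97 m = 9700.0 cm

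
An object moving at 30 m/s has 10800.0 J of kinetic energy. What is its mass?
KE = ½mv² → m = 2KE/v² = 2×10800.0/30² = 24.0 kg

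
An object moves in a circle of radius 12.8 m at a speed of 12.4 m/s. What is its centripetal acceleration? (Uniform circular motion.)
a_c = v²/r = 12.4²/12.8 = 153.76/12.8 = 12.01 m/s²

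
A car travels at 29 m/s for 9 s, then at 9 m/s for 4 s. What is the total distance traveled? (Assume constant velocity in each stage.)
d₁ = v₁t₁ = 29 × 9 = 261 m
d₂ = v₂t₂ = 9 × 4 = 36 m
d_total = 261 + 36 = 297 m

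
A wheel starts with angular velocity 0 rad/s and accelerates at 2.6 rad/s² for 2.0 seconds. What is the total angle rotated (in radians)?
θ = ω₀t + ½αt² = 0×2.0 + ½×2.6×2.0² = 5.2 rad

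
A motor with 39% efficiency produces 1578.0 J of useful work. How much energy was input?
W_in = W_out/η = 1578.0/0.39 = 4046.2 J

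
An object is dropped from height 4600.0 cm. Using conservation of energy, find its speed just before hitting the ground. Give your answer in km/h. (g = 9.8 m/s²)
mgh = ½mv² → v = √(2gh) = √(2×9.8×46) = 30.03 m/s = 108.1 km/h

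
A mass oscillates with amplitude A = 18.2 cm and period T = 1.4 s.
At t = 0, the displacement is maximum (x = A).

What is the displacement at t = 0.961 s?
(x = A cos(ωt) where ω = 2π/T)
ω = 2π/T = 2π/1.4 = 4.488 rad/s
x = A cos(ωt) = 18.2×cos(4.488×0.961) = -7.078 cm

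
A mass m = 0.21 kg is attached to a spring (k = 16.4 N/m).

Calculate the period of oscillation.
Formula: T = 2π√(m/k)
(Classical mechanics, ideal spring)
T = 2π√(m/k) = 2π√(0.21/16.4) = 0.711 s; f = 1/T = 1.406 Hz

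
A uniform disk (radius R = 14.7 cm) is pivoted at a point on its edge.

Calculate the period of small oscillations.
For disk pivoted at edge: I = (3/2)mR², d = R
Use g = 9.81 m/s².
I/m = (3/2)R² = 0.03241 m²; d = R = 0.147 m
T = 2π√((3/2)R²/(gR)) = 2π√(3R/(2g)) = 0.942 s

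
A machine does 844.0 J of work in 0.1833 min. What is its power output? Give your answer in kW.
P = W/t = 844 J / 11 s = 76.74 W = 0.07674 kW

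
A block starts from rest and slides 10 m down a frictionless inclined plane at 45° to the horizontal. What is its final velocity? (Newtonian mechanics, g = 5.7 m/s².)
a = g sin(θ) = 5.7 × sin(45°) = 4.03 m/s²
v = √(2ad) = √(2 × 4.03 × 10) = 8.98 m/s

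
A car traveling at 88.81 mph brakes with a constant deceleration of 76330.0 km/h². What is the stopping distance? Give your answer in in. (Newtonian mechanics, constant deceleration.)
d = v₀² / (2a) (with unit conversion) = 5268.0 in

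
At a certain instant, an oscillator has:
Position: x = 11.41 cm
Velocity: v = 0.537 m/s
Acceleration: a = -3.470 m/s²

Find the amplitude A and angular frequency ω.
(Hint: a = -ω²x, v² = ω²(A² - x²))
a = −ω²x → ω = √(|a|/x) = √(3.47/0.1141) = 5.515 rad/s
v² = ω²(A² − x²) → A = √(x² + v²/ω²) = √(0.1141² + 0.537²/5.515²) = 0.15 m = 15 cm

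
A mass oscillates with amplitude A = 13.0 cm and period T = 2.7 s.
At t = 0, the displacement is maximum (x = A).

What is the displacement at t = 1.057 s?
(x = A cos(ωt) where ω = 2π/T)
ω = 2π/T = 2π/2.7 = 2.327 rad/s
x = A cos(ωt) = 13.0×cos(2.327×1.057) = -10.09 cm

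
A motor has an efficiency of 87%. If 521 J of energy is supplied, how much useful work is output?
W_out = η × W_in = 0.87 × 521 = 453.27 J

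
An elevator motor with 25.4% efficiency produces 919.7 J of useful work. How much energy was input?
W_in = W_out/η = 919.7/0.254 = 3620.9 J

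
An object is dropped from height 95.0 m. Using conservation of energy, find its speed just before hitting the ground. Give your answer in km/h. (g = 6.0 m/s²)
mgh = ½mv² → v = √(2gh) = √(2×6.0×95) = 33.76 m/s = 121.5 km/h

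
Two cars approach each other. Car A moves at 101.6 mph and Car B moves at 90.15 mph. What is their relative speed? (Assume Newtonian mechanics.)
v_rel = v_A + v_B = 101.6 + 90.15 = 191.8 mph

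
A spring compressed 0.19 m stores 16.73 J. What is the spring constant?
PE = ½kx² → k = 2PE/x² = 2×16.73/0.19² = 926.9 N/m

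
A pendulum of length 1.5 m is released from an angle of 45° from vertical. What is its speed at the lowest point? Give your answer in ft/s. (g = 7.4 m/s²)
h = L(1 − cosθ) = 1.5×(1 − cos45°) = 0.4393 m
v = √(2gh) = √(2×7.4×0.4393) = 2.55 m/s = 8.366 ft/s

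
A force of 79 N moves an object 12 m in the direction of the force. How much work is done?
W = Fd = 79×12 = 948.0 J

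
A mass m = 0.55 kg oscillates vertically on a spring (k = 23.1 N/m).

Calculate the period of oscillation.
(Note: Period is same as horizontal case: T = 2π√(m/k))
T = 2π√(m/k) = 2π√(0.55/23.1) = 0.9695 s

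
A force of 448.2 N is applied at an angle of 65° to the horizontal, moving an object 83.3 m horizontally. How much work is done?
W = Fd cosθ = 448.2×83.3×cos(65°) = 15778.0 J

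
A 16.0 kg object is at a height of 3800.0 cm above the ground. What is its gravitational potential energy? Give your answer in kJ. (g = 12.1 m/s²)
PE = mgh = 16 kg × 12.1 m/s² × 38 m = 7357 J = 7.357 kJ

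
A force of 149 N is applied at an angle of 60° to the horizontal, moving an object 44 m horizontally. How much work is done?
W = Fd cosθ = 149×44×cos(60°) = 3278.0 J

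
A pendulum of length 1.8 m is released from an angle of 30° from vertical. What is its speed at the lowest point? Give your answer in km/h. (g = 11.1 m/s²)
h = L(1 − cosθ) = 1.8×(1 − cos30°) = 0.2412 m
v = √(2gh) = √(2×11.1×0.2412) = 2.314 m/s = 8.33 km/h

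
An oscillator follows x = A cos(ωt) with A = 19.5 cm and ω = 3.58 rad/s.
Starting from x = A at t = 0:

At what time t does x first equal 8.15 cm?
cos(ωt) = x/A = 8.15/19.5 = 0.4179
ωt = arccos(0.4179) = 1.14 rad
t = 1.14/3.58 = 0.3183 s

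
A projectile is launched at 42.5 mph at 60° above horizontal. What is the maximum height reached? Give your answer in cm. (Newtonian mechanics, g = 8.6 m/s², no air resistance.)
H = v₀²sin²(θ)/(2g) (with unit conversion) = 1574.0 cm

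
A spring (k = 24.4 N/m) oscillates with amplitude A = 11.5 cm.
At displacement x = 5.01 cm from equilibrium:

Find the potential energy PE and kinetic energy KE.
E_total = ½kA² = ½×24.4×(0.115)² = 0.1613 J
PE = ½kx² = ½×24.4×(0.0501)² = 0.03062 J
KE = E_total − PE = 0.1307 J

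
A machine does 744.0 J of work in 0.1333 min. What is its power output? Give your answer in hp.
P = W/t = 744 J / 7.998 s = 93.02 W = 0.1247 hp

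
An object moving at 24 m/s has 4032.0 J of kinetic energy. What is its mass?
KE = ½mv² → m = 2KE/v² = 2×4032.0/24² = 14.0 kg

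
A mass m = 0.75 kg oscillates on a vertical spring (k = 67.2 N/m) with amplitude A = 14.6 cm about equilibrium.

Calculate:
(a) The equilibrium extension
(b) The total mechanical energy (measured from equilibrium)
x_eq = mg/k = 0.75×9.81/67.2 = 0.1095 m = 10.95 cm
E = ½kA² = ½×67.2×(0.146)² = 0.7162 J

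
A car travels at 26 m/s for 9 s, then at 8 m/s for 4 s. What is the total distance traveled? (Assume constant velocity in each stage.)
d₁ = v₁t₁ = 26 × 9 = 234 m
d₂ = v₂t₂ = 8 × 4 = 32 m
d_total = 234 + 32 = 266 m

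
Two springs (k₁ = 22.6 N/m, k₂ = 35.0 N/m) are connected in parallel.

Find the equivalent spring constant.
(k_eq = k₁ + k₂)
k_eq = k₁ + k₂ = 22.6 + 35.0 = 57.6 N/m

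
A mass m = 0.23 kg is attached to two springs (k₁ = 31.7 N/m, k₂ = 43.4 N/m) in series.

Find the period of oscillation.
k_eq = k₁k₂/(k₁+k₂) = 18.32 N/m
T = 2π√(m/k_eq) = 2π√(0.23/18.32) = 0.704 s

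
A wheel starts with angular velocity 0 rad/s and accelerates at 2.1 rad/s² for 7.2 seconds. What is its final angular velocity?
ω = ω₀ + αt = 0 + 2.1 × 7.2 = 15.12 rad/s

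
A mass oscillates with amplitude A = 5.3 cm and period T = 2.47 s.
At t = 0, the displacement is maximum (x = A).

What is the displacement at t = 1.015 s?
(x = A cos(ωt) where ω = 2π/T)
ω = 2π/T = 2π/2.47 = 2.544 rad/s
x = A cos(ωt) = 5.3×cos(2.544×1.015) = -4.491 cm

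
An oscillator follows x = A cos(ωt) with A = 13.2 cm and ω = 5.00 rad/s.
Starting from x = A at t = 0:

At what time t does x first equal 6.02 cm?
cos(ωt) = x/A = 6.02/13.2 = 0.4561
ωt = arccos(0.4561) = 1.097 rad
t = 1.097/5.0 = 0.2194 s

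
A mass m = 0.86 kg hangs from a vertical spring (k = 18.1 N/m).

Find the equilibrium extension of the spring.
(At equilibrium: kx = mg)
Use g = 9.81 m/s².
x_eq = mg/k = 0.86×9.81/18.1 = 0.4661 m = 46.61 cm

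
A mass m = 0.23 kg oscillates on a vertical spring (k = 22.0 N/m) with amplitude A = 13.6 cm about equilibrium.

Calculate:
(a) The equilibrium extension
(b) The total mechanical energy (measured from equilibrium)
x_eq = mg/k = 0.23×9.81/22.0 = 0.1026 m = 10.26 cm
E = ½kA² = ½×22.0×(0.136)² = 0.2035 J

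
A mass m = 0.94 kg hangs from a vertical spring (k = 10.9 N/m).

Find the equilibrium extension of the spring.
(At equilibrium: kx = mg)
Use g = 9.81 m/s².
x_eq = mg/k = 0.94×9.81/10.9 = 0.846 m = 84.6 cm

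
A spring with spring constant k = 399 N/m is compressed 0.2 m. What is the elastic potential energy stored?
PE = ½kx² = ½×399×0.2² = 7.98 J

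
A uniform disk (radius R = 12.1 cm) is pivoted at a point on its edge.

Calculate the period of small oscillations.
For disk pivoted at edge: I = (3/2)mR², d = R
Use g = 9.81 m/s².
I/m = (3/2)R² = 0.02196 m²; d = R = 0.121 m
T = 2π√((3/2)R²/(gR)) = 2π√(3R/(2g)) = 0.8546 s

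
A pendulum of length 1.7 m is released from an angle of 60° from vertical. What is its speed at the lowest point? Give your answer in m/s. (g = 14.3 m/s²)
h = L(1 − cosθ) = 1.7×(1 − cos60°) = 0.85 m
v = √(2gh) = √(2×14.3×0.85) = 4.931 m/s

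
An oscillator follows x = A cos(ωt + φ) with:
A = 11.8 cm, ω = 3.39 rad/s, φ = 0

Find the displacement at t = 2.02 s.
x = A cos(ωt + φ) = 11.8×cos(3.39×2.02 + 0) = 9.969 cm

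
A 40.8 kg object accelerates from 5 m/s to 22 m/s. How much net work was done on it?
W_net = ΔKE = ½m(v₂² − v₁²) = ½×40.8×(22² − 5²) = 9363.6 J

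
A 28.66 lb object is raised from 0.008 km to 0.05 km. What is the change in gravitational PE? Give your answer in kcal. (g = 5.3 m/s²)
ΔPE = mg(h₂ − h₁) = 13 kg × 5.3 m/s² × (50 − 8) m = 2894 J = 0.6916 kcal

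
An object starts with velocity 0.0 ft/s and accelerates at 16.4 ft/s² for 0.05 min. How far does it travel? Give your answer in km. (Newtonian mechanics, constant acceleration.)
d = v₀t + ½at² (with unit conversion) = 0.02249 km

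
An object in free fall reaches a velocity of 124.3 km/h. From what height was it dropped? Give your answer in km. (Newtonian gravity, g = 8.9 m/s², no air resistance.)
h = v²/(2g) (with unit conversion) = 0.06698 km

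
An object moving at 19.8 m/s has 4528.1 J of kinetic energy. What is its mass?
KE = ½mv² → m = 2KE/v² = 2×4528.1/19.8² = 23.1 kg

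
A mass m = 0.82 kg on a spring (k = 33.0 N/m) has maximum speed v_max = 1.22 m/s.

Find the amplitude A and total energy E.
½mv²_max = ½kA² → A = v_max√(m/k) = 1.22×√(0.82/33.0) = 0.1923 m = 19.23 cm
E = ½mv²_max = ½×0.82×1.22² = 0.6102 J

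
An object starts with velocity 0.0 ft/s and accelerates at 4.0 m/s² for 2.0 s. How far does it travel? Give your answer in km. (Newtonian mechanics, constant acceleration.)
d = v₀t + ½at² (with unit conversion) = 0.008 km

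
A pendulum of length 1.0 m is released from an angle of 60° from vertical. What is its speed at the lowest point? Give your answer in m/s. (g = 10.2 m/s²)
h = L(1 − cosθ) = 1.0×(1 − cos60°) = 0.5 m
v = √(2gh) = √(2×10.2×0.5) = 3.194 m/s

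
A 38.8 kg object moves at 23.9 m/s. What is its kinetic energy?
KE = ½mv² = ½×38.8×23.9² = 11081.47 J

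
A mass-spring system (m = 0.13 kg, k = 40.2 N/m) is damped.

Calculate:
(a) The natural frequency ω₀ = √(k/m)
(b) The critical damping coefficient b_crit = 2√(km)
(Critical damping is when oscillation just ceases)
ω₀ = √(k/m) = √(40.2/0.13) = 17.58 rad/s
b_crit = 2√(km) = 2√(40.2×0.13) = 4.572 kg/s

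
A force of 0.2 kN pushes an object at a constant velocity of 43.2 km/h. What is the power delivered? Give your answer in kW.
P = Fv = 200 N × 12 m/s = 2400 W = 2.4 kW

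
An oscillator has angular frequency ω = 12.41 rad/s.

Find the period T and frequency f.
T = 2π/ω = 2π/12.41 = 0.5063 s; f = ω/2π = 1.975 Hz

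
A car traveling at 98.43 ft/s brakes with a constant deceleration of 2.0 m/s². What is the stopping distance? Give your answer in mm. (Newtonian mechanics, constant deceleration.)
d = v₀² / (2a) (with unit conversion) = 225000.0 mm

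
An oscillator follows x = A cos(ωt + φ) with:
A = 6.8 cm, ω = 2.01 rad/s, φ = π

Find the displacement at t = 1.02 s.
x = A cos(ωt + φ) = 6.8×cos(2.01×1.02 + π) = 3.137 cm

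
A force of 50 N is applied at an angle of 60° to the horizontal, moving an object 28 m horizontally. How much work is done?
W = Fd cosθ = 50×28×cos(60°) = 700.0 J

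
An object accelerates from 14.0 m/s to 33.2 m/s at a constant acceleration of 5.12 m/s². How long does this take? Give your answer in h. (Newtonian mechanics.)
t = (v - v₀)/a (with unit conversion) = 0.001042 h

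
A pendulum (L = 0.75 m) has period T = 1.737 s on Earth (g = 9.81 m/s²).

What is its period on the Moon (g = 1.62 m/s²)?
T = 2π√(L/g), so T_moon/T_earth = √(g_earth/g_moon)
T_moon = 2π√(0.75/1.62) = 4.275 s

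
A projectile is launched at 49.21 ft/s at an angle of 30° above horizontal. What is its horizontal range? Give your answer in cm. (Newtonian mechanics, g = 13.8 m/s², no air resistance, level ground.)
R = v₀² sin(2θ) / g (with unit conversion) = 1412.0 cm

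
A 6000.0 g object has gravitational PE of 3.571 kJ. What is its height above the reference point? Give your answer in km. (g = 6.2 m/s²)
PE = mgh → h = PE/(mg) = 3571 J / (6 kg × 6.2 m/s²) = 95.99 m = 0.09599 km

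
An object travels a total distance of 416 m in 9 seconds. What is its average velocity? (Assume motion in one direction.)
v_avg = Δd / Δt = 416 / 9 = 46.22 m/s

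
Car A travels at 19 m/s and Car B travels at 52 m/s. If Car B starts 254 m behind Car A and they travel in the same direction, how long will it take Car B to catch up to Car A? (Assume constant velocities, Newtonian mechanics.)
Relative speed: v_rel = 52 - 19 = 33 m/s
Time to catch: t = d₀/v_rel = 254/33 = 7.7 s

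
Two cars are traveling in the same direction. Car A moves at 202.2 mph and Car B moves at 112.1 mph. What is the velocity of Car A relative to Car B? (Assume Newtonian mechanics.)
v_rel = v_A - v_B = 202.2 - 112.1 = 90.1 mph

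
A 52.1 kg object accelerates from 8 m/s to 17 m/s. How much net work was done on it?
W_net = ΔKE = ½m(v₂² − v₁²) = ½×52.1×(17² − 8²) = 5861.25 J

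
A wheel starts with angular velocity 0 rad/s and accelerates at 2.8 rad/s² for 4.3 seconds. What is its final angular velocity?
ω = ω₀ + αt = 0 + 2.8 × 4.3 = 12.04 rad/s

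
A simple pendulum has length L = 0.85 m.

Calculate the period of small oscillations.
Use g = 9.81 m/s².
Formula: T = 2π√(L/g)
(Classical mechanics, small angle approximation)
T = 2π√(L/g) = 2π√(0.85/9.81) = 1.85 s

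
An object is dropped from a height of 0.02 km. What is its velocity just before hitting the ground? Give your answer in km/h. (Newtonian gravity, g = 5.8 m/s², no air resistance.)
v = √(2gh) (with unit conversion) = 54.83 km/h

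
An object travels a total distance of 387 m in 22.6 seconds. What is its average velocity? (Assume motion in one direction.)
v_avg = Δd / Δt = 387 / 22.6 = 17.12 m/s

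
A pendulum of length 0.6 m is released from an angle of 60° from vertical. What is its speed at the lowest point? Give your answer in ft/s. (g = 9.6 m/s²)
h = L(1 − cosθ) = 0.6×(1 − cos60°) = 0.3 m
v = √(2gh) = √(2×9.6×0.3) = 2.4 m/s = 7.874 ft/s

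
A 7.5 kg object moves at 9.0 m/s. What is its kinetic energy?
KE = ½mv² = ½×7.5×9.0² = 303.75 J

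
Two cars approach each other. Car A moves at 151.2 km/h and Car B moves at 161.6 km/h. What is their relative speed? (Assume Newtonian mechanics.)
v_rel = v_A + v_B = 151.2 + 161.6 = 312.8 km/h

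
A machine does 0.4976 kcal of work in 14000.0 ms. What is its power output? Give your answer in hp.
P = W/t = 2082 J / 14 s = 148.7 W = 0.1994 hp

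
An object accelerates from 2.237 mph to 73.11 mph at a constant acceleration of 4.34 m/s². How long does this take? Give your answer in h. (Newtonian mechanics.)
t = (v - v₀)/a (with unit conversion) = 0.002028 h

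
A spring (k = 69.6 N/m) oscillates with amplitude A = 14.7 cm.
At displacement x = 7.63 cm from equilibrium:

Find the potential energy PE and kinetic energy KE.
E_total = ½kA² = ½×69.6×(0.147)² = 0.752 J
PE = ½kx² = ½×69.6×(0.0763)² = 0.2026 J
KE = E_total − PE = 0.5494 J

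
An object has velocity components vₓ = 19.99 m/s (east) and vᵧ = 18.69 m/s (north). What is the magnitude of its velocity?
|v| = √(vₓ² + vᵧ²) = √(19.99² + 18.69²) = √(748.916) = 27.37 m/s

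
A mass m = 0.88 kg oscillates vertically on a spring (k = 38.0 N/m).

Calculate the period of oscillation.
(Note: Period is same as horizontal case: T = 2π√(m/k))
T = 2π√(m/k) = 2π√(0.88/38.0) = 0.9562 s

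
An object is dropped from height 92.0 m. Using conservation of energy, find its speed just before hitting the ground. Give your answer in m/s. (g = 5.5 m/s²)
mgh = ½mv² → v = √(2gh) = √(2×5.5×92) = 31.81 m/s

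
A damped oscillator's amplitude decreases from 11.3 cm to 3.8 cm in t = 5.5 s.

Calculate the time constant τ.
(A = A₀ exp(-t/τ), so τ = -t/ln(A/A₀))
A/A₀ = 3.8/11.3 = 0.3363; ln(A/A₀) = -1.09
τ = −t/ln(A/A₀) = −5.5/-1.09 = 5.047 s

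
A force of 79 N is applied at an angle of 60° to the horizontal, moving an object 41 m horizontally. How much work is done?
W = Fd cosθ = 79×41×cos(60°) = 1619.5 J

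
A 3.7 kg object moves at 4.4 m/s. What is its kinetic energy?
KE = ½mv² = ½×3.7×4.4² = 35.816 J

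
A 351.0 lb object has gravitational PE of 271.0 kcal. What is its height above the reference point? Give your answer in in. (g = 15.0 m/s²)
PE = mgh → h = PE/(mg) = 1.134e+06 J / (159.2 kg × 15.0 m/s²) = 474.8 m = 18690.0 in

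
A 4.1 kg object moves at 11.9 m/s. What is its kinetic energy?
KE = ½mv² = ½×4.1×11.9² = 290.3005 J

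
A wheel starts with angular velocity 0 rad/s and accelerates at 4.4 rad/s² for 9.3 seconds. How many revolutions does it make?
θ = ω₀t + ½αt² = 0×9.3 + ½×4.4×9.3² = 190.28 rad
Revolutions = θ/(2π) = 190.28/(2π) = 30.28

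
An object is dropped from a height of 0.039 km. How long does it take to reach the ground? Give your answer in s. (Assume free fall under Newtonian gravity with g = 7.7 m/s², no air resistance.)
t = √(2h/g) (with unit conversion) = 3.183 s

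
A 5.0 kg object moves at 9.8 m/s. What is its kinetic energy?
KE = ½mv² = ½×5.0×9.8² = 240.1 J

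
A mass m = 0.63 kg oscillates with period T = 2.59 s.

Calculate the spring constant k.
T = 2π√(m/k) → k = m(2π/T)² = 0.63×(2π/2.59)² = 3.708 N/m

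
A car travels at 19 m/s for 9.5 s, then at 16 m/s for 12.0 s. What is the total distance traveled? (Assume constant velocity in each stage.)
d₁ = v₁t₁ = 19 × 9.5 = 180.5 m
d₂ = v₂t₂ = 16 × 12.0 = 192 m
d_total = 180.5 + 192 = 372.5 m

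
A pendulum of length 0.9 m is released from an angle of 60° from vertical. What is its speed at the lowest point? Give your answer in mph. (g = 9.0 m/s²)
h = L(1 − cosθ) = 0.9×(1 − cos60°) = 0.45 m
v = √(2gh) = √(2×9.0×0.45) = 2.846 m/s = 6.366 mph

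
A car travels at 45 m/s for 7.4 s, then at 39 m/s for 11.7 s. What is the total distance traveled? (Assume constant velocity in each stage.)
d₁ = v₁t₁ = 45 × 7.4 = 333 m
d₂ = v₂t₂ = 39 × 11.7 = 456.3 m
d_total = 333 + 456.3 = 789.3 m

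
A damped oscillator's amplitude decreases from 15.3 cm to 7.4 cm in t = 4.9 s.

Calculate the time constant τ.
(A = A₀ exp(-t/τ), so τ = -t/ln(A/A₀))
A/A₀ = 7.4/15.3 = 0.4837; ln(A/A₀) = -0.7264
τ = −t/ln(A/A₀) = −4.9/-0.7264 = 6.746 s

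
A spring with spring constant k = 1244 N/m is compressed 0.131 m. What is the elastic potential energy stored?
PE = ½kx² = ½×1244×0.131² = 10.67 J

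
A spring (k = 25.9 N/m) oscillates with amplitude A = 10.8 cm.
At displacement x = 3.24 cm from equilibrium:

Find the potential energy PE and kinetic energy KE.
E_total = ½kA² = ½×25.9×(0.108)² = 0.151 J
PE = ½kx² = ½×25.9×(0.0324)² = 0.01359 J
KE = E_total − PE = 0.1375 J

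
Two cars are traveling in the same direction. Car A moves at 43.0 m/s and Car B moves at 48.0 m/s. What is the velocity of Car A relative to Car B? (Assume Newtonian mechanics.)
v_rel = v_A - v_B = 43.0 - 48.0 = -5.0 m/s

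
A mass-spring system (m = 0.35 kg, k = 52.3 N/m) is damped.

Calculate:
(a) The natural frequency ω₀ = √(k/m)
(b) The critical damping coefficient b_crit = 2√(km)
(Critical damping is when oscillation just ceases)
ω₀ = √(k/m) = √(52.3/0.35) = 12.22 rad/s
b_crit = 2√(km) = 2√(52.3×0.35) = 8.557 kg/s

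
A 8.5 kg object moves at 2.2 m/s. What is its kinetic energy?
KE = ½mv² = ½×8.5×2.2² = 20.57 J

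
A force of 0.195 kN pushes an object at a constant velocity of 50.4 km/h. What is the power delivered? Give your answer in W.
P = Fv = 195 N × 14 m/s = 2730 W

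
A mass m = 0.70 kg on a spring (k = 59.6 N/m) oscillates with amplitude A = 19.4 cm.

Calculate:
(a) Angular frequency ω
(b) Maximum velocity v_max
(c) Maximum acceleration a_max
ω = √(k/m) = √(59.6/0.7) = 9.227 rad/s
v_max = ωA = 9.227×0.194 = 1.79 m/s
a_max = ω²A = 9.227²×0.194 = 16.52 m/s²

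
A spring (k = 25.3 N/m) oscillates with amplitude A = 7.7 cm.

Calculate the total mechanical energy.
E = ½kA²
E = ½kA² = ½×25.3×(0.077)² = 0.075 J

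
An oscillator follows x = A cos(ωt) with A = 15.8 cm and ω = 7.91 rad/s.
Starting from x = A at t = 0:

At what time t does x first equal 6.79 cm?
cos(ωt) = x/A = 6.79/15.8 = 0.4297
ωt = arccos(0.4297) = 1.127 rad
t = 1.127/7.91 = 0.1424 s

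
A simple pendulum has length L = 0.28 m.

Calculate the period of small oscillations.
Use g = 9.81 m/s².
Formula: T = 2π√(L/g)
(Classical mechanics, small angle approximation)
T = 2π√(L/g) = 2π√(0.28/9.81) = 1.062 s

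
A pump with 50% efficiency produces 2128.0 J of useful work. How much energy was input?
W_in = W_out/η = 2128.0/0.5 = 4256.0 J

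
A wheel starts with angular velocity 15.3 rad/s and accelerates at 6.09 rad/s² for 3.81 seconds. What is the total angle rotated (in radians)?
θ = ω₀t + ½αt² = 15.3×3.81 + ½×6.09×3.81² = 102.49 rad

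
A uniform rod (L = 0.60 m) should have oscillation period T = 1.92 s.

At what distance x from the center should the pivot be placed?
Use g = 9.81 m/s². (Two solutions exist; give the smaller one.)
T = 2π√((L²/12 + x²)/(gx)). Let c = T²g/(4π²) = 0.916.
x² − cx + L²/12 = 0 → x = (c − √(c² − L²/3))/2 = 0.03401 m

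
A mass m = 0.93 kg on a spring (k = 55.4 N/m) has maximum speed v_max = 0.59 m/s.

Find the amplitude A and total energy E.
½mv²_max = ½kA² → A = v_max√(m/k) = 0.59×√(0.93/55.4) = 0.07644 m = 7.644 cm
E = ½mv²_max = ½×0.93×0.59² = 0.1619 J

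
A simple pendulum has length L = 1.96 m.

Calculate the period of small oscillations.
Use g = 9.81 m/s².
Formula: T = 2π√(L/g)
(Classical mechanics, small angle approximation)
T = 2π√(L/g) = 2π√(1.96/9.81) = 2.808 s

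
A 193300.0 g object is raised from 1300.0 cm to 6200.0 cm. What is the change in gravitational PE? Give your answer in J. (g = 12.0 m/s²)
ΔPE = mg(h₂ − h₁) = 193.3 kg × 12.0 m/s² × (62 − 13) m = 1.137e+05 J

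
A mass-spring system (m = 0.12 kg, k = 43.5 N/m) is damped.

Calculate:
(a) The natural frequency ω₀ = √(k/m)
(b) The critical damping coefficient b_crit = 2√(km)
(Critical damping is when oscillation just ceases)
ω₀ = √(k/m) = √(43.5/0.12) = 19.04 rad/s
b_crit = 2√(km) = 2√(43.5×0.12) = 4.569 kg/s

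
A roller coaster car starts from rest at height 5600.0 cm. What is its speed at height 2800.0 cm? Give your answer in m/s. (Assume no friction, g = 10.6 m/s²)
mgh₁ = ½mv₂² + mgh₂ → v₂ = √(2g(h₁−h₂)) = √(2×10.6×(56−28)) = 24.36 m/s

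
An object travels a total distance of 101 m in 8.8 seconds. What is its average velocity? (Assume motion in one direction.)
v_avg = Δd / Δt = 101 / 8.8 = 11.48 m/s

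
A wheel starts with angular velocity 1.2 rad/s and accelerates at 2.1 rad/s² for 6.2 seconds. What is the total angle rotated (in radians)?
θ = ω₀t + ½αt² = 1.2×6.2 + ½×2.1×6.2² = 47.8 rad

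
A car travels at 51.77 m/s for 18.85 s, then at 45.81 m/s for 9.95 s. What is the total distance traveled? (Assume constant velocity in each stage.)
d₁ = v₁t₁ = 51.77 × 18.85 = 975.865 m
d₂ = v₂t₂ = 45.81 × 9.95 = 455.81 m
d_total = 975.865 + 455.81 = 1431.67 m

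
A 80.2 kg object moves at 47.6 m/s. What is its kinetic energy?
KE = ½mv² = ½×80.2×47.6² = 90856.98 J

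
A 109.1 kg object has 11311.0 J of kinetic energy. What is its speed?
KE = ½mv² → v = √(2KE/m) = √(2×11311.0/109.1) = 14.4 m/s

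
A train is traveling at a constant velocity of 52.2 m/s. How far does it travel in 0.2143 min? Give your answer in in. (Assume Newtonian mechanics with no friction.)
d = vt (with unit conversion) = 26420.0 in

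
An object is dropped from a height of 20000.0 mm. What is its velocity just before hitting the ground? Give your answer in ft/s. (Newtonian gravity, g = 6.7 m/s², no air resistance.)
v = √(2gh) (with unit conversion) = 53.71 ft/s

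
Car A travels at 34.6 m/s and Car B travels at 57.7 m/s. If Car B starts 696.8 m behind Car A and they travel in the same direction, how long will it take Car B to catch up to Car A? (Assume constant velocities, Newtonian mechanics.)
Relative speed: v_rel = 57.7 - 34.6 = 23.1 m/s
Time to catch: t = d₀/v_rel = 696.8/23.1 = 30.16 s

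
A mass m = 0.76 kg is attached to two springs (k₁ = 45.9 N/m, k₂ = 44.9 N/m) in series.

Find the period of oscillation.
k_eq = k₁k₂/(k₁+k₂) = 22.7 N/m
T = 2π√(m/k_eq) = 2π√(0.76/22.7) = 1.15 s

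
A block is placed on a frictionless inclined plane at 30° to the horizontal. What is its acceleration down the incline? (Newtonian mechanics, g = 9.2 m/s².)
a = g sin(θ) = 9.2 × sin(30°) = 9.2 × 0.5 = 4.6 m/s²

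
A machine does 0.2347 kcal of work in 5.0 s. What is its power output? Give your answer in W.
P = W/t = 982 J / 5 s = 196.4 W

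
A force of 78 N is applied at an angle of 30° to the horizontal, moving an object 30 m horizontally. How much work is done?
W = Fd cosθ = 78×30×cos(30°) = 2026.5 J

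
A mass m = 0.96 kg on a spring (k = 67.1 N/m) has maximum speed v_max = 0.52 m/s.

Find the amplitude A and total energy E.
½mv²_max = ½kA² → A = v_max√(m/k) = 0.52×√(0.96/67.1) = 0.0622 m = 6.22 cm
E = ½mv²_max = ½×0.96×0.52² = 0.1298 J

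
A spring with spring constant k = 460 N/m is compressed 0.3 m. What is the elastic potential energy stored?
PE = ½kx² = ½×460×0.3² = 20.7 J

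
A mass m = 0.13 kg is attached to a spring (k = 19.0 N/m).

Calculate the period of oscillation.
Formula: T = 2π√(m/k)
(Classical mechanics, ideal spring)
T = 2π√(m/k) = 2π√(0.13/19.0) = 0.5197 s; f = 1/T = 1.924 Hz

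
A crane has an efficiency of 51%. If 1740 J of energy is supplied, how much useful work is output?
W_out = η × W_in = 0.51 × 1740 = 887.4 J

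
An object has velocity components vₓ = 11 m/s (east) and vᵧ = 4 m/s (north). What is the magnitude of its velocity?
|v| = √(vₓ² + vᵧ²) = √(11² + 4²) = √(137) = 11.7 m/s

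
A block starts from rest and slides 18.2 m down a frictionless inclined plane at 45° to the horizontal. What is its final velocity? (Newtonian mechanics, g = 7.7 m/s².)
a = g sin(θ) = 7.7 × sin(45°) = 5.44 m/s²
v = √(2ad) = √(2 × 5.44 × 18.2) = 14.08 m/s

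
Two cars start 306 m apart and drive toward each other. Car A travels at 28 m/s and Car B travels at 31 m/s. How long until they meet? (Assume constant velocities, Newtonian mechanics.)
Combined speed: v_combined = 28 + 31 = 59 m/s
Time to meet: t = d/59 = 306/59 = 5.19 s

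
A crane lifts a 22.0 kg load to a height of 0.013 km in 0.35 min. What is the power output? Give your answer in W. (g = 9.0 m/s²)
W = mgh = 22×9.0×13 = 2574 J
P = W/t = 2574/21 = 122.6 W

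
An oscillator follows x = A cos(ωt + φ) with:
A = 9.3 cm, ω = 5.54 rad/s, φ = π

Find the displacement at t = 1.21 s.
x = A cos(ωt + φ) = 9.3×cos(5.54×1.21 + π) = -8.491 cm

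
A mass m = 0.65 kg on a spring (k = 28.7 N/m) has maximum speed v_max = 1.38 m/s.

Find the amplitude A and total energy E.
½mv²_max = ½kA² → A = v_max√(m/k) = 1.38×√(0.65/28.7) = 0.2077 m = 20.77 cm
E = ½mv²_max = ½×0.65×1.38² = 0.6189 J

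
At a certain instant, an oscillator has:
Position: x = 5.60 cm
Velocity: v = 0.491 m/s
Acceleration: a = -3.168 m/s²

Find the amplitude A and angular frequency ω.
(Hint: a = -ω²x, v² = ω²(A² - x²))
a = −ω²x → ω = √(|a|/x) = √(3.168/0.056) = 7.521 rad/s
v² = ω²(A² − x²) → A = √(x² + v²/ω²) = √(0.056² + 0.491²/7.521²) = 0.08601 m = 8.601 cm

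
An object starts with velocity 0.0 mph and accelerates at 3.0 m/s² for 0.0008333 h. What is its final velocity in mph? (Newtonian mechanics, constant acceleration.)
v = v₀ + at (with unit conversion) = 20.13 mph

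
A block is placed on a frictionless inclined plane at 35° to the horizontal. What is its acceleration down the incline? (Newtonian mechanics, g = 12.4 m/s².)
a = g sin(θ) = 12.4 × sin(35°) = 12.4 × 0.5736 = 7.11 m/s²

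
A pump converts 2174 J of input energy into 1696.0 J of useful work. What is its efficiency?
η = W_out/W_in = 1696.0/2174 = 0.7801 = 78.01%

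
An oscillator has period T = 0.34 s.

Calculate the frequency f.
f = 1/T = 1/0.34 = 2.941 Hz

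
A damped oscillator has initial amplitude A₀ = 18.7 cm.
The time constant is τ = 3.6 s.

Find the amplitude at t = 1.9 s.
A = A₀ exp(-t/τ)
A = A₀ exp(−t/τ) = 18.7×exp(−1.9/3.6) = 11.03 cm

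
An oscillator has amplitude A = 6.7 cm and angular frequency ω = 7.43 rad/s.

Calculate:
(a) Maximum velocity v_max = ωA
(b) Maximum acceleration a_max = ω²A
v_max = ωA = 7.43×0.067 = 0.4978 m/s
a_max = ω²A = 7.43²×0.067 = 3.699 m/s²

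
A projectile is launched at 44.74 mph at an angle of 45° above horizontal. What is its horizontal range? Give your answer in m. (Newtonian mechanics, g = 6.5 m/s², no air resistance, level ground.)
R = v₀² sin(2θ) / g (with unit conversion) = 61.54 m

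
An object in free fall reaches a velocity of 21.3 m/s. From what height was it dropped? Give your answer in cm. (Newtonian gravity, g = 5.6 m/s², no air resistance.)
h = v²/(2g) (with unit conversion) = 4051.0 cm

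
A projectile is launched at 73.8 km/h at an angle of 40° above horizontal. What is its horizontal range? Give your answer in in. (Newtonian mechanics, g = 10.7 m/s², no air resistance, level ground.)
R = v₀² sin(2θ) / g (with unit conversion) = 1523.0 in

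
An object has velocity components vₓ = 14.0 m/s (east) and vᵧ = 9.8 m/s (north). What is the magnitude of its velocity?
|v| = √(vₓ² + vᵧ²) = √(14.0² + 9.8²) = √(292.04) = 17.09 m/s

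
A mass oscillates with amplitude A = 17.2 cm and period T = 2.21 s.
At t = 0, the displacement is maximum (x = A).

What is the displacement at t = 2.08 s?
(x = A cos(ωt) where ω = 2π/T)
ω = 2π/T = 2π/2.21 = 2.843 rad/s
x = A cos(ωt) = 17.2×cos(2.843×2.08) = 16.04 cm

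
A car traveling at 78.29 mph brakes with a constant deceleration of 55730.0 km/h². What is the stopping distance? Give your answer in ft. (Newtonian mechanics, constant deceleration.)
d = v₀² / (2a) (with unit conversion) = 467.3 ft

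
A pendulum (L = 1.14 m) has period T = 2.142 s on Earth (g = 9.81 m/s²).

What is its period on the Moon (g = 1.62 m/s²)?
T = 2π√(L/g), so T_moon/T_earth = √(g_earth/g_moon)
T_moon = 2π√(1.14/1.62) = 5.271 s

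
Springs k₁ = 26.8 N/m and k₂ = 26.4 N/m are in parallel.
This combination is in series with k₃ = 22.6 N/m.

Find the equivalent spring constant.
k₁₂ = k₁ + k₂ = 53.2 N/m (parallel)
1/k_eq = 1/k₁₂ + 1/k₃ → k_eq = 15.86 N/m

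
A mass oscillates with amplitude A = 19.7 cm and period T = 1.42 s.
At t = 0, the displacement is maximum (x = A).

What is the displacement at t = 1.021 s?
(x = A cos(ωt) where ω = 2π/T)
ω = 2π/T = 2π/1.42 = 4.425 rad/s
x = A cos(ωt) = 19.7×cos(4.425×1.021) = -3.811 cm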